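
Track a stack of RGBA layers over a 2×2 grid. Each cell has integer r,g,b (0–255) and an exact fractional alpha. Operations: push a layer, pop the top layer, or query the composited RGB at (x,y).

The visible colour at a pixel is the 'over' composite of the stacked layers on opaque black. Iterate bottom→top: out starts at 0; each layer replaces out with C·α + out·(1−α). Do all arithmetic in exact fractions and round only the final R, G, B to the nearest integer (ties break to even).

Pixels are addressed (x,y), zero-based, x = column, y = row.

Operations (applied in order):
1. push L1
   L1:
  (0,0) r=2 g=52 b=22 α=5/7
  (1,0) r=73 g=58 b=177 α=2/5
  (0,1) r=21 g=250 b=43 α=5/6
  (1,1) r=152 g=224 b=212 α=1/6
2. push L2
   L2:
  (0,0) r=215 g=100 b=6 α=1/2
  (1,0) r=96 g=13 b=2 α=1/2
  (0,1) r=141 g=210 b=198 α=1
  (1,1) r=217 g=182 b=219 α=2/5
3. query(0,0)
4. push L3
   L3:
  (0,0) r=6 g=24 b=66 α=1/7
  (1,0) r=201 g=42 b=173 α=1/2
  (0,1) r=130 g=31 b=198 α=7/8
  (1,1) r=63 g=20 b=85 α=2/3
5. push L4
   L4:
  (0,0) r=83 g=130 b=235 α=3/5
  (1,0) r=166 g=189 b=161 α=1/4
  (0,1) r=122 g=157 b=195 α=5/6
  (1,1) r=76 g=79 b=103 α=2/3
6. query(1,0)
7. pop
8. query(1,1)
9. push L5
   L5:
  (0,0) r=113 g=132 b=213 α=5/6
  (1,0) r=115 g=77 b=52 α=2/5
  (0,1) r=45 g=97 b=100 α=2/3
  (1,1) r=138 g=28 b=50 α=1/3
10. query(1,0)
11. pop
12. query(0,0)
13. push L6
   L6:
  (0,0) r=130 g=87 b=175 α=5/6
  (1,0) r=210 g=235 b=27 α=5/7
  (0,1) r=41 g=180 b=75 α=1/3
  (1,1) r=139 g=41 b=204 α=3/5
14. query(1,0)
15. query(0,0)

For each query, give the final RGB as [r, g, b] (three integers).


(0,0) stack=L1,L2; from [0,0,0]:
after L1 α=5/7: [10/7, 260/7, 110/7]
after L2 α=1/2: [1515/14, 480/7, 76/7]
→ [108, 69, 11]

(1,0) stack=L1,L2,L3,L4; from [0,0,0]:
L1 α=2/5: [146/5, 116/5, 354/5]
L2 α=1/2: [313/5, 181/10, 182/5]
L3 α=1/2: [659/5, 601/20, 1047/10]
L4 α=1/4: [2807/20, 5583/80, 4751/40]
rounded: [140, 70, 119]

at x=1,y=1 over L1,L2,L3:
after L1 α=1/6: [76/3, 112/3, 106/3]
after L2 α=2/5: [102, 476/5, 544/5]
after L3 α=2/3: [76, 676/15, 1394/15]
→ [76, 45, 93]

(1,0) stack=L1,L2,L3,L5; from [0,0,0]:
+L1 (α=2/5) → [146/5, 116/5, 354/5]
+L2 (α=1/2) → [313/5, 181/10, 182/5]
+L3 (α=1/2) → [659/5, 601/20, 1047/10]
+L5 (α=2/5) → [3127/25, 4883/100, 4181/50]
rounded: [125, 49, 84]

at x=0,y=0 over L1,L2,L3:
after L1 α=5/7: [10/7, 260/7, 110/7]
after L2 α=1/2: [1515/14, 480/7, 76/7]
after L3 α=1/7: [4587/49, 3048/49, 918/49]
→ [94, 62, 19]

(1,0) stack=L1,L2,L3,L6; from [0,0,0]:
L1 α=2/5: [146/5, 116/5, 354/5]
L2 α=1/2: [313/5, 181/10, 182/5]
L3 α=1/2: [659/5, 601/20, 1047/10]
L6 α=5/7: [6568/35, 12351/70, 246/5]
→ [188, 176, 49]

(0,0) stack=L1,L2,L3,L6; from [0,0,0]:
after L1 α=5/7: [10/7, 260/7, 110/7]
after L2 α=1/2: [1515/14, 480/7, 76/7]
after L3 α=1/7: [4587/49, 3048/49, 918/49]
after L6 α=5/6: [36437/294, 8121/98, 43793/294]
rounded: [124, 83, 149]


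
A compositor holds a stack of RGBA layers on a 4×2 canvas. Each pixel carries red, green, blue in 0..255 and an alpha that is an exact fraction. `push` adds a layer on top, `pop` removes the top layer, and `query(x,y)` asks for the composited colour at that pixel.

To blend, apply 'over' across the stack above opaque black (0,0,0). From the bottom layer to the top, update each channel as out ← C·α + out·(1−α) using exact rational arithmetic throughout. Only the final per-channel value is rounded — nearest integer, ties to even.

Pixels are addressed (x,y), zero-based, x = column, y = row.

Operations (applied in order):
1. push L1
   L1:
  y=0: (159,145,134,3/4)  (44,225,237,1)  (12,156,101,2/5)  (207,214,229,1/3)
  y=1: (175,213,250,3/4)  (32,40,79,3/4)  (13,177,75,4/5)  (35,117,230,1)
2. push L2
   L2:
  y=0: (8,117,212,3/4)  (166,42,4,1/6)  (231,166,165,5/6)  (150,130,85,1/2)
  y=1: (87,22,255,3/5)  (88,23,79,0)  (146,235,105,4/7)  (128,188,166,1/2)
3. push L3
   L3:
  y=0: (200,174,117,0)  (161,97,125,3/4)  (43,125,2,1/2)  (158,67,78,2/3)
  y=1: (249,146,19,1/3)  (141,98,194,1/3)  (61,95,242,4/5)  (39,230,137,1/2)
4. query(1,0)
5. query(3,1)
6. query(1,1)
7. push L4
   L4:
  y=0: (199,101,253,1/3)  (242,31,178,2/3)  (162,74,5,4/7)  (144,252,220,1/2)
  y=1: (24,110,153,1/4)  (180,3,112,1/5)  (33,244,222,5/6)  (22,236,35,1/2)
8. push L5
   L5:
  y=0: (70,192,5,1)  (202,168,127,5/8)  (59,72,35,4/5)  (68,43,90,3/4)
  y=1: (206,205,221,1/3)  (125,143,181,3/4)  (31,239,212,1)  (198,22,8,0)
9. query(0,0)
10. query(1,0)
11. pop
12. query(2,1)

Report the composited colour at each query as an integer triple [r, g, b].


(1,0) stack=L1,L2,L3; from [0,0,0]:
L1 α=1: [44, 225, 237]
L2 α=1/6: [193/3, 389/2, 1189/6]
L3 α=3/4: [821/6, 971/8, 3439/24]
→ [137, 121, 143]

(3,1) stack=L1,L2,L3; from [0,0,0]:
after L1 α=1: [35, 117, 230]
after L2 α=1/2: [163/2, 305/2, 198]
after L3 α=1/2: [241/4, 765/4, 335/2]
→ [60, 191, 168]

query (1,1) [L1,L2,L3] — begin 0,0,0
after L1 α=3/4: [24, 30, 237/4]
after L2 α=0: [24, 30, 237/4]
after L3 α=1/3: [63, 158/3, 625/6]
= [63, 53, 104]

query (0,0) [L1,L2,L3,L4,L5] — begin 0,0,0
after L1 α=3/4: [477/4, 435/4, 201/2]
after L2 α=3/4: [573/16, 1839/16, 1473/8]
after L3 α=0: [573/16, 1839/16, 1473/8]
after L4 α=1/3: [2165/24, 2647/24, 2485/12]
after L5 α=1: [70, 192, 5]
rounded: [70, 192, 5]

query (1,0) [L1,L2,L3,L4,L5] — begin 0,0,0
+L1 (α=1) → [44, 225, 237]
+L2 (α=1/6) → [193/3, 389/2, 1189/6]
+L3 (α=3/4) → [821/6, 971/8, 3439/24]
+L4 (α=2/3) → [3725/18, 489/8, 11983/72]
+L5 (α=5/8) → [9785/48, 8187/64, 27223/192]
→ [204, 128, 142]

at x=2,y=1 over L1,L2,L3,L4:
after L1 α=4/5: [52/5, 708/5, 60]
after L2 α=4/7: [3076/35, 6824/35, 600/7]
after L3 α=4/5: [11616/175, 20124/175, 7376/35]
after L4 α=5/6: [13497/350, 116812/525, 23113/105]
= [39, 222, 220]


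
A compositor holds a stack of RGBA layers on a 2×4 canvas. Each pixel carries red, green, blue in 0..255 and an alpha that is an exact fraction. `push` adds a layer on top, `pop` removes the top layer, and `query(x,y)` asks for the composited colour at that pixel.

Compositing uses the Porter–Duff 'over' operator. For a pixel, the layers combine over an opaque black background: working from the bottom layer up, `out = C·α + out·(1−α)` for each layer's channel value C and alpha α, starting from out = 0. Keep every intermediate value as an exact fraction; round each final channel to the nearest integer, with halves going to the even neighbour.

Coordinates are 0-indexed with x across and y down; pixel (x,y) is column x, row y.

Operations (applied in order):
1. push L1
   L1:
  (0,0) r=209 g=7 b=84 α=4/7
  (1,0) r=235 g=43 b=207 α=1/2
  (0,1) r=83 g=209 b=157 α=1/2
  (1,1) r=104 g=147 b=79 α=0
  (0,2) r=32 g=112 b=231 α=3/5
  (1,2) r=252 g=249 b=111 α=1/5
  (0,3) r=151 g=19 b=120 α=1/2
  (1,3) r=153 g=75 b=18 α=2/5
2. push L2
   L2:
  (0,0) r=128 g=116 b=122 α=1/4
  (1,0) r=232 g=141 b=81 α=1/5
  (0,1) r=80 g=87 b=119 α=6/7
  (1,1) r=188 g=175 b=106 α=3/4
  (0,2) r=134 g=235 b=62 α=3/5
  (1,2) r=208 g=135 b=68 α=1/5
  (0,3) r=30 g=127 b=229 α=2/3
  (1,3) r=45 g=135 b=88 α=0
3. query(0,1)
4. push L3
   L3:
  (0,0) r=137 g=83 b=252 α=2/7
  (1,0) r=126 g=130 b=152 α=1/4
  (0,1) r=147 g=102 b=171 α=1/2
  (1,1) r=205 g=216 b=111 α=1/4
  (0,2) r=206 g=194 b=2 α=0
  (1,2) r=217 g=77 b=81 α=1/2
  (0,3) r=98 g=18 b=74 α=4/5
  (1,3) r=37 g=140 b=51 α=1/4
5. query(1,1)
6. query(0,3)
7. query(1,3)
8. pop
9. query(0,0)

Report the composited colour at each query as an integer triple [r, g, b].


query (0,1) [L1,L2] — begin 0,0,0
after L1 α=1/2: [83/2, 209/2, 157/2]
after L2 α=6/7: [149/2, 179/2, 1585/14]
→ [74, 90, 113]

query (1,1) [L1,L2,L3] — begin 0,0,0
after L1 α=0: [0, 0, 0]
after L2 α=3/4: [141, 525/4, 159/2]
after L3 α=1/4: [157, 2439/16, 699/8]
→ [157, 152, 87]

(0,3) stack=L1,L2,L3; from [0,0,0]:
+L1 (α=1/2) → [151/2, 19/2, 60]
+L2 (α=2/3) → [271/6, 527/6, 518/3]
+L3 (α=4/5) → [2623/30, 959/30, 1406/15]
→ [87, 32, 94]

(1,3) stack=L1,L2,L3; from [0,0,0]:
+L1 (α=2/5) → [306/5, 30, 36/5]
+L2 (α=0) → [306/5, 30, 36/5]
+L3 (α=1/4) → [1103/20, 115/2, 363/20]
= [55, 58, 18]

query (0,0) [L1,L2] — begin 0,0,0
+L1 (α=4/7) → [836/7, 4, 48]
+L2 (α=1/4) → [851/7, 32, 133/2]
= [122, 32, 66]


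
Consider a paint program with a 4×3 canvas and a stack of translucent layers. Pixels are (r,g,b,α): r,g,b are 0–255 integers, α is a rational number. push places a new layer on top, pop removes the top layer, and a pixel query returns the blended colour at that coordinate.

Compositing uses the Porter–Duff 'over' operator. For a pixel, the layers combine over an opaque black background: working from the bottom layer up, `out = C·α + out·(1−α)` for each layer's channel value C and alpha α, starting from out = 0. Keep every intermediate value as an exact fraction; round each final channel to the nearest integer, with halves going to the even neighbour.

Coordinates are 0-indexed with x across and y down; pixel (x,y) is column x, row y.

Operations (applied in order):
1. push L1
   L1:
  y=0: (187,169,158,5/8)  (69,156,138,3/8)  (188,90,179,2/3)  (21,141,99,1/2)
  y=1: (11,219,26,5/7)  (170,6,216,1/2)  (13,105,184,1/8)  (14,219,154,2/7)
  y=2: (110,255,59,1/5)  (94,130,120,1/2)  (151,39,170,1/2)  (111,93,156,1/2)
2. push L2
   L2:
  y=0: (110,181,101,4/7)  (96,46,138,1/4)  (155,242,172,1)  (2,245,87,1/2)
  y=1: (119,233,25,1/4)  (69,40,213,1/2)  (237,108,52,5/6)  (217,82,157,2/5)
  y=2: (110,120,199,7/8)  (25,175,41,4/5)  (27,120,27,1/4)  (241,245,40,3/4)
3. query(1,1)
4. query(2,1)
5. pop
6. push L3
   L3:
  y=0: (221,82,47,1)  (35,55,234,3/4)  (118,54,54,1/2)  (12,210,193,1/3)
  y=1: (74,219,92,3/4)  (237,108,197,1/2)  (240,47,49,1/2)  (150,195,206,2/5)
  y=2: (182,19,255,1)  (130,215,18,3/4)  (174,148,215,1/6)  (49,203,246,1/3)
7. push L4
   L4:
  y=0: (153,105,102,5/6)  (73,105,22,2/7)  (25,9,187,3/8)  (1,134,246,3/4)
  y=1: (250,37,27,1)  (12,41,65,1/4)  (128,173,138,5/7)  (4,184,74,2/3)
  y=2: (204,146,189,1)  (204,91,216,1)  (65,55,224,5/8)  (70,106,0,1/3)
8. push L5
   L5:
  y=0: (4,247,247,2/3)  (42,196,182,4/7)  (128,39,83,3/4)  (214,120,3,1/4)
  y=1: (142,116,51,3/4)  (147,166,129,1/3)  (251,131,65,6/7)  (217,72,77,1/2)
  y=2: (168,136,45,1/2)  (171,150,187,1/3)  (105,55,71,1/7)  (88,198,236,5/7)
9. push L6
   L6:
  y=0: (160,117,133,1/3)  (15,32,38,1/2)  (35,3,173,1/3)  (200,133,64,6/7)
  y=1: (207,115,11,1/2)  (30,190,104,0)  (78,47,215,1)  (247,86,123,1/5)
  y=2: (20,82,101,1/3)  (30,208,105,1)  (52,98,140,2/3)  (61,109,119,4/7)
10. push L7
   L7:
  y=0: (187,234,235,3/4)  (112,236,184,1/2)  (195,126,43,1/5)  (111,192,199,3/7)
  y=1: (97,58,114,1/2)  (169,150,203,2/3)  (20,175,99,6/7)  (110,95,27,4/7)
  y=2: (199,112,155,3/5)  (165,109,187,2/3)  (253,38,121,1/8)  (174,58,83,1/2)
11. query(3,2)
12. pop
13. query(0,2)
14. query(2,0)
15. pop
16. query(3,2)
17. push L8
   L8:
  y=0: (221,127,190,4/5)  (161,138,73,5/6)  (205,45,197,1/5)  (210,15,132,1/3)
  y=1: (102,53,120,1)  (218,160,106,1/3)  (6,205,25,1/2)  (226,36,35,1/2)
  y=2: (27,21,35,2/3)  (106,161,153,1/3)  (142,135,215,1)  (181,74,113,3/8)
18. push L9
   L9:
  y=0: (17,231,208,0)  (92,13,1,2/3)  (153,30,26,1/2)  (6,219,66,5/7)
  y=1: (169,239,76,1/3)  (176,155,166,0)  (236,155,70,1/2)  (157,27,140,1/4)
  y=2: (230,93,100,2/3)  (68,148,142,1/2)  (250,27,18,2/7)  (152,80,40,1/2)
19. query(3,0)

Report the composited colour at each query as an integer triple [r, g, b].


query (1,1) [L1,L2] — begin 0,0,0
L1 α=1/2: [85, 3, 108]
L2 α=1/2: [77, 43/2, 321/2]
rounded: [77, 22, 160]

(2,1) stack=L1,L2; from [0,0,0]:
L1 α=1/8: [13/8, 105/8, 23]
L2 α=5/6: [9493/48, 1475/16, 283/6]
→ [198, 92, 47]

at x=3,y=2 over L1,L3,L4,L5,L6,L7:
after L1 α=1/2: [111/2, 93/2, 78]
after L3 α=1/3: [160/3, 296/3, 134]
after L4 α=1/3: [530/9, 910/9, 268/3]
after L5 α=5/7: [5020/63, 10730/63, 4076/21]
after L6 α=4/7: [10144/147, 19886/147, 7408/49]
after L7 α=1/2: [17861/147, 14206/147, 11475/98]
rounded: [122, 97, 117]

at x=0,y=2 over L1,L3,L4,L5,L6:
L1 α=1/5: [22, 51, 59/5]
L3 α=1: [182, 19, 255]
L4 α=1: [204, 146, 189]
L5 α=1/2: [186, 141, 117]
L6 α=1/3: [392/3, 364/3, 335/3]
rounded: [131, 121, 112]

query (2,0) [L1,L3,L4,L5,L6] — begin 0,0,0
L1 α=2/3: [376/3, 60, 358/3]
L3 α=1/2: [365/3, 57, 260/3]
L4 α=3/8: [1025/12, 39, 2983/24]
L5 α=3/4: [5633/48, 39, 8959/96]
L6 α=1/3: [6473/72, 27, 17263/144]
rounded: [90, 27, 120]

at x=3,y=2 over L1,L3,L4,L5:
after L1 α=1/2: [111/2, 93/2, 78]
after L3 α=1/3: [160/3, 296/3, 134]
after L4 α=1/3: [530/9, 910/9, 268/3]
after L5 α=5/7: [5020/63, 10730/63, 4076/21]
→ [80, 170, 194]

at x=3,y=0 over L1,L3,L4,L5,L8,L9:
+L1 (α=1/2) → [21/2, 141/2, 99/2]
+L3 (α=1/3) → [11, 117, 292/3]
+L4 (α=3/4) → [7/2, 519/4, 1253/6]
+L5 (α=1/4) → [449/8, 2037/16, 1259/8]
+L8 (α=1/3) → [1289/12, 719/8, 1787/12]
+L9 (α=5/7) → [1469/42, 5099/28, 3767/42]
rounded: [35, 182, 90]


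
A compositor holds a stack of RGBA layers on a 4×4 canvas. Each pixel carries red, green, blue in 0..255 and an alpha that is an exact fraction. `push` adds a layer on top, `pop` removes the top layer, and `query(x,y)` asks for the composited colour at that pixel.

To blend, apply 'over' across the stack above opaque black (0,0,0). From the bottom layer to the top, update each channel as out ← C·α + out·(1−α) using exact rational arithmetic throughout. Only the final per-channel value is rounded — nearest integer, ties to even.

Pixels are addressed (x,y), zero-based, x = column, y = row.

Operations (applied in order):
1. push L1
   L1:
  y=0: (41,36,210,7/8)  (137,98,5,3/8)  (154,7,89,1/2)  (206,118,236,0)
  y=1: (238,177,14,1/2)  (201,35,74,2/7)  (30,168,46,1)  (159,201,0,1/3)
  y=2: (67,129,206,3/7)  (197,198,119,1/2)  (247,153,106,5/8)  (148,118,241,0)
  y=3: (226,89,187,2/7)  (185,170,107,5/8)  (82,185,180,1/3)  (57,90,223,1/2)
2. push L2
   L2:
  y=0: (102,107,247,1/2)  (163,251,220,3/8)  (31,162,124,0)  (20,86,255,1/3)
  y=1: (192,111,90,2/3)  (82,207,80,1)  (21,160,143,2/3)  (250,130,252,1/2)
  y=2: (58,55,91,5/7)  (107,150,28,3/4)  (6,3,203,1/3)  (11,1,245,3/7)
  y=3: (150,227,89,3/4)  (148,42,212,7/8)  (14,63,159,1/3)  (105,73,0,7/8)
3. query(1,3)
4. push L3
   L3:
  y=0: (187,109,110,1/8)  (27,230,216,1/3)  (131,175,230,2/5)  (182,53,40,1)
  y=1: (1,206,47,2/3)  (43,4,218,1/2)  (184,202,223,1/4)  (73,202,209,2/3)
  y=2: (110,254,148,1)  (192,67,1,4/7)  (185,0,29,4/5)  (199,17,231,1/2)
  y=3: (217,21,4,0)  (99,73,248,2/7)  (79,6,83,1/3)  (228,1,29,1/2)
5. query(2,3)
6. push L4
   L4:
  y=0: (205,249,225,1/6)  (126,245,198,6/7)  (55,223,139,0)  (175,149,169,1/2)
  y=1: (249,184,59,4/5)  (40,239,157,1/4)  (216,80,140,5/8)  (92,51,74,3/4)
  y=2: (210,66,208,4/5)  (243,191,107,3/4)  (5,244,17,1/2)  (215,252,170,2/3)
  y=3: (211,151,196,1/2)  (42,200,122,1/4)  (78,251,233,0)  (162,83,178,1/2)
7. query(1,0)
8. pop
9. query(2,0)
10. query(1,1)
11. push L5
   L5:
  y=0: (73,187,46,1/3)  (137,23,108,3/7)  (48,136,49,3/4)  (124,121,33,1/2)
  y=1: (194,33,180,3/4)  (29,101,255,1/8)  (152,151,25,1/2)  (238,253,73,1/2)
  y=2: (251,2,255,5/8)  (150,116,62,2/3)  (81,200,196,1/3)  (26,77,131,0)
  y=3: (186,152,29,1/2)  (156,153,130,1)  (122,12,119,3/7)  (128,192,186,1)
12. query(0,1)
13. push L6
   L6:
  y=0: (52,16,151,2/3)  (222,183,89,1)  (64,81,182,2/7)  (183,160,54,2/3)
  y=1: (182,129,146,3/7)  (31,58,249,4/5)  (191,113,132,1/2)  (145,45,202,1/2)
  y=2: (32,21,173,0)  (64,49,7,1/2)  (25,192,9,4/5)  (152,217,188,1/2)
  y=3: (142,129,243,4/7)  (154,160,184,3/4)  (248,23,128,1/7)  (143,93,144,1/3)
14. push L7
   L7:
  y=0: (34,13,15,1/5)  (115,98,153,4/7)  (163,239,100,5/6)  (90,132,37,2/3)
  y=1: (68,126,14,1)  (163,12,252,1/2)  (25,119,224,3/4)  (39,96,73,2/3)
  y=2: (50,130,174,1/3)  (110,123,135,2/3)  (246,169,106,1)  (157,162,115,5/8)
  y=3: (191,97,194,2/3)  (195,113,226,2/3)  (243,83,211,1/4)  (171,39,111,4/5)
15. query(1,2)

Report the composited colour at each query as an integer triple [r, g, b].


query (1,3) [L1,L2] — begin 0,0,0
+L1 (α=5/8) → [925/8, 425/4, 535/8]
+L2 (α=7/8) → [9213/64, 1601/32, 12407/64]
rounded: [144, 50, 194]

query (2,3) [L1,L2,L3] — begin 0,0,0
+L1 (α=1/3) → [82/3, 185/3, 60]
+L2 (α=1/3) → [206/9, 559/9, 93]
+L3 (α=1/3) → [1123/27, 1172/27, 269/3]
→ [42, 43, 90]

at x=1,y=0 over L1,L2,L3,L4:
+L1 (α=3/8) → [411/8, 147/4, 15/8]
+L2 (α=3/8) → [5967/64, 3747/32, 5355/64]
+L3 (α=1/3) → [2277/32, 7427/48, 4089/32]
+L4 (α=6/7) → [26469/224, 11141/48, 6015/32]
= [118, 232, 188]

query (2,0) [L1,L2,L3] — begin 0,0,0
L1 α=1/2: [77, 7/2, 89/2]
L2 α=0: [77, 7/2, 89/2]
L3 α=2/5: [493/5, 721/10, 1187/10]
→ [99, 72, 119]

query (1,1) [L1,L2,L3] — begin 0,0,0
L1 α=2/7: [402/7, 10, 148/7]
L2 α=1: [82, 207, 80]
L3 α=1/2: [125/2, 211/2, 149]
= [62, 106, 149]

at x=0,y=1 over L1,L2,L3,L5:
L1 α=1/2: [119, 177/2, 7]
L2 α=2/3: [503/3, 207/2, 187/3]
L3 α=2/3: [509/9, 1031/6, 469/9]
L5 α=3/4: [5747/36, 1625/24, 5329/36]
→ [160, 68, 148]

at x=1,y=2 over L1,L2,L3,L5,L6,L7:
after L1 α=1/2: [197/2, 99, 119/2]
after L2 α=3/4: [839/8, 549/4, 287/8]
after L3 α=4/7: [8661/56, 2719/28, 893/56]
after L5 α=2/3: [8487/56, 9215/84, 7837/168]
after L6 α=1/2: [12071/112, 13331/168, 9013/336]
after L7 α=2/3: [12237/112, 54659/504, 99733/1008]
→ [109, 108, 99]


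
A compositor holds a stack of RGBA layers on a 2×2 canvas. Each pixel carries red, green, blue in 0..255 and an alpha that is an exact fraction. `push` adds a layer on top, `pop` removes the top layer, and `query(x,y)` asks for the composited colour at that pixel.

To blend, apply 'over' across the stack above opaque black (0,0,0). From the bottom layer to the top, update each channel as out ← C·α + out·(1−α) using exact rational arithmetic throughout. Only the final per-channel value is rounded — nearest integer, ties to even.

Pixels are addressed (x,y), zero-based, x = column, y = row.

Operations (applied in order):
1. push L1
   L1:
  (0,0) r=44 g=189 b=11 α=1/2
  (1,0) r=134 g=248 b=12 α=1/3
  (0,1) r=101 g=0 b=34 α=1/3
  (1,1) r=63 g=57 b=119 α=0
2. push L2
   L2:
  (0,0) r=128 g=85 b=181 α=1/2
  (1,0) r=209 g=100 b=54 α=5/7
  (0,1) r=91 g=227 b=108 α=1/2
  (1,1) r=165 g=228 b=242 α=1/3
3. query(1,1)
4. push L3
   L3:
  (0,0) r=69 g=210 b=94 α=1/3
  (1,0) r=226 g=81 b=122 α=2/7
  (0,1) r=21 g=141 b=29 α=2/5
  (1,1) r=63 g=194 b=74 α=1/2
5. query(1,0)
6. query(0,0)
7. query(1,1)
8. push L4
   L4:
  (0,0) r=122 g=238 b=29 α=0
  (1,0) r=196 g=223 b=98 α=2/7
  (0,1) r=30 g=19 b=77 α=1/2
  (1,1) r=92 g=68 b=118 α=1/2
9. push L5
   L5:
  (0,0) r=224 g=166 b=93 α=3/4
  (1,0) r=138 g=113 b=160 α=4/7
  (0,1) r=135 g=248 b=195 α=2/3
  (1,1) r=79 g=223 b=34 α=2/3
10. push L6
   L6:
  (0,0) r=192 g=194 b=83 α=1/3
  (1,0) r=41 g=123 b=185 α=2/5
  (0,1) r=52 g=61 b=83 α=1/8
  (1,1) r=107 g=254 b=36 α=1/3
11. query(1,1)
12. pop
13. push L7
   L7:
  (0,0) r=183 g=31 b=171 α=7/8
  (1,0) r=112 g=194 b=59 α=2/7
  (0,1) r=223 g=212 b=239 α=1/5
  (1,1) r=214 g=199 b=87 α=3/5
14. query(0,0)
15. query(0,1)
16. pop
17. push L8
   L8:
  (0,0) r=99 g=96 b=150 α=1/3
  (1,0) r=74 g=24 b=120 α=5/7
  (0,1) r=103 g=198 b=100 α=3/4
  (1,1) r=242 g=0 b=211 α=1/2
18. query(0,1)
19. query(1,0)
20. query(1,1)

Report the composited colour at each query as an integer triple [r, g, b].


at x=1,y=1 over L1,L2:
+L1 (α=0) → [0, 0, 0]
+L2 (α=1/3) → [55, 76, 242/3]
rounded: [55, 76, 81]

at x=1,y=0 over L1,L2,L3:
after L1 α=1/3: [134/3, 248/3, 4]
after L2 α=5/7: [3403/21, 1996/21, 278/7]
after L3 α=2/7: [26507/147, 13382/147, 3098/49]
rounded: [180, 91, 63]

query (0,0) [L1,L2,L3] — begin 0,0,0
+L1 (α=1/2) → [22, 189/2, 11/2]
+L2 (α=1/2) → [75, 359/4, 373/4]
+L3 (α=1/3) → [73, 779/6, 187/2]
= [73, 130, 94]

(1,1) stack=L1,L2,L3; from [0,0,0]:
L1 α=0: [0, 0, 0]
L2 α=1/3: [55, 76, 242/3]
L3 α=1/2: [59, 135, 232/3]
= [59, 135, 77]

query (1,1) [L1,L2,L3,L4,L5,L6] — begin 0,0,0
L1 α=0: [0, 0, 0]
L2 α=1/3: [55, 76, 242/3]
L3 α=1/2: [59, 135, 232/3]
L4 α=1/2: [151/2, 203/2, 293/3]
L5 α=2/3: [467/6, 365/2, 497/9]
L6 α=1/3: [788/9, 619/3, 1318/27]
rounded: [88, 206, 49]

(0,0) stack=L1,L2,L3,L4,L5,L7; from [0,0,0]:
+L1 (α=1/2) → [22, 189/2, 11/2]
+L2 (α=1/2) → [75, 359/4, 373/4]
+L3 (α=1/3) → [73, 779/6, 187/2]
+L4 (α=0) → [73, 779/6, 187/2]
+L5 (α=3/4) → [745/4, 3767/24, 745/8]
+L7 (α=7/8) → [5869/32, 8975/192, 10321/64]
= [183, 47, 161]

(0,1) stack=L1,L2,L3,L4,L5,L7; from [0,0,0]:
L1 α=1/3: [101/3, 0, 34/3]
L2 α=1/2: [187/3, 227/2, 179/3]
L3 α=2/5: [229/5, 249/2, 237/5]
L4 α=1/2: [379/10, 287/4, 311/5]
L5 α=2/3: [3079/30, 757/4, 2261/15]
L7 α=1/5: [9503/75, 969/5, 12629/75]
rounded: [127, 194, 168]

at x=0,y=1 over L1,L2,L3,L4,L5,L8:
L1 α=1/3: [101/3, 0, 34/3]
L2 α=1/2: [187/3, 227/2, 179/3]
L3 α=2/5: [229/5, 249/2, 237/5]
L4 α=1/2: [379/10, 287/4, 311/5]
L5 α=2/3: [3079/30, 757/4, 2261/15]
L8 α=3/4: [12349/120, 3133/16, 6761/60]
= [103, 196, 113]

query (1,0) [L1,L2,L3,L4,L5,L8] — begin 0,0,0
L1 α=1/3: [134/3, 248/3, 4]
L2 α=5/7: [3403/21, 1996/21, 278/7]
L3 α=2/7: [26507/147, 13382/147, 3098/49]
L4 α=2/7: [190159/1029, 132472/1029, 25094/343]
L5 α=4/7: [379495/2401, 287508/2401, 294802/2401]
L8 α=5/7: [1647360/16807, 863136/16807, 2030204/16807]
= [98, 51, 121]

(1,1) stack=L1,L2,L3,L4,L5,L8; from [0,0,0]:
after L1 α=0: [0, 0, 0]
after L2 α=1/3: [55, 76, 242/3]
after L3 α=1/2: [59, 135, 232/3]
after L4 α=1/2: [151/2, 203/2, 293/3]
after L5 α=2/3: [467/6, 365/2, 497/9]
after L8 α=1/2: [1919/12, 365/4, 1198/9]
→ [160, 91, 133]


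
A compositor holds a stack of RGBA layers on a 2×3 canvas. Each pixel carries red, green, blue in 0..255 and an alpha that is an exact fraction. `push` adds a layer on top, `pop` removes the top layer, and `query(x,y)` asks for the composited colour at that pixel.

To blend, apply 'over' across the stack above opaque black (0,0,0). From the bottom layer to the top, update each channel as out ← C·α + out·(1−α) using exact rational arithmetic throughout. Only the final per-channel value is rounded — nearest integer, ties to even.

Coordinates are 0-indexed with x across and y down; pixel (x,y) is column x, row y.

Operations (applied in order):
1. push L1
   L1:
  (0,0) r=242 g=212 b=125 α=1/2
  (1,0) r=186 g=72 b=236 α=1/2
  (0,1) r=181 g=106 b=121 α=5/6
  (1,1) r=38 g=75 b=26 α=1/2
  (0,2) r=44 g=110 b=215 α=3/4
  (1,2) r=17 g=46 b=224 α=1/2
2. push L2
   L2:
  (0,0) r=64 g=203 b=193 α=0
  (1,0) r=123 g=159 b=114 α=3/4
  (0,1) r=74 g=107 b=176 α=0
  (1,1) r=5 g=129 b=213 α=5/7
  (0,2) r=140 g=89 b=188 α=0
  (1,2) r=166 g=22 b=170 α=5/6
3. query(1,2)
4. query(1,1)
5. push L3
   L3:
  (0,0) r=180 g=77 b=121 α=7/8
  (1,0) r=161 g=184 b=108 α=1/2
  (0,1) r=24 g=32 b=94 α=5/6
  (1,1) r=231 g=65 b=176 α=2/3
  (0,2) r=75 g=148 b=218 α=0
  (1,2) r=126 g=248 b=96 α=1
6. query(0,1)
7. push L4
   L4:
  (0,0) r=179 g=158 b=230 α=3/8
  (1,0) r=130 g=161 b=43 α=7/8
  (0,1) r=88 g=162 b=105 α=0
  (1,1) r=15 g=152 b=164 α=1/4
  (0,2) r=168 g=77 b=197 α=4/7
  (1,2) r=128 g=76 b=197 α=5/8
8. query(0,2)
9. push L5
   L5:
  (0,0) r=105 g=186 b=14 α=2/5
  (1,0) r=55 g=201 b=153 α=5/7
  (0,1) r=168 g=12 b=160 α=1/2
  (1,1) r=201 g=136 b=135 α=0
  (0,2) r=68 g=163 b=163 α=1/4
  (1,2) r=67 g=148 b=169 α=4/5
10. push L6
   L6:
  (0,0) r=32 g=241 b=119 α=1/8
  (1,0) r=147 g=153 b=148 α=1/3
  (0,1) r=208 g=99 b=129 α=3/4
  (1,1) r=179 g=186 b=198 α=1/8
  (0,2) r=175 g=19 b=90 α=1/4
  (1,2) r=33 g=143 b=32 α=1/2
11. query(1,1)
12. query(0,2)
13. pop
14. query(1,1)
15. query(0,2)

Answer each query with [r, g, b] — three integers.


query (1,2) [L1,L2] — begin 0,0,0
L1 α=1/2: [17/2, 23, 112]
L2 α=5/6: [559/4, 133/6, 481/3]
→ [140, 22, 160]

at x=1,y=1 over L1,L2:
after L1 α=1/2: [19, 75/2, 13]
after L2 α=5/7: [9, 720/7, 1091/7]
rounded: [9, 103, 156]

(0,1) stack=L1,L2,L3; from [0,0,0]:
after L1 α=5/6: [905/6, 265/3, 605/6]
after L2 α=0: [905/6, 265/3, 605/6]
after L3 α=5/6: [1625/36, 745/18, 3425/36]
→ [45, 41, 95]

at x=0,y=2 over L1,L2,L3,L4:
L1 α=3/4: [33, 165/2, 645/4]
L2 α=0: [33, 165/2, 645/4]
L3 α=0: [33, 165/2, 645/4]
L4 α=4/7: [771/7, 1111/14, 5087/28]
= [110, 79, 182]

at x=1,y=1 over L1,L2,L3,L4,L5,L6:
L1 α=1/2: [19, 75/2, 13]
L2 α=5/7: [9, 720/7, 1091/7]
L3 α=2/3: [157, 1630/21, 1185/7]
L4 α=1/4: [243/2, 1347/14, 4703/28]
L5 α=0: [243/2, 1347/14, 4703/28]
L6 α=1/8: [2059/16, 1719/16, 5495/32]
rounded: [129, 107, 172]

(0,2) stack=L1,L2,L3,L4,L5,L6; from [0,0,0]:
L1 α=3/4: [33, 165/2, 645/4]
L2 α=0: [33, 165/2, 645/4]
L3 α=0: [33, 165/2, 645/4]
L4 α=4/7: [771/7, 1111/14, 5087/28]
L5 α=1/4: [2789/28, 5615/56, 19825/112]
L6 α=1/4: [13267/112, 17909/224, 69555/448]
→ [118, 80, 155]

query (1,1) [L1,L2,L3,L4,L5] — begin 0,0,0
L1 α=1/2: [19, 75/2, 13]
L2 α=5/7: [9, 720/7, 1091/7]
L3 α=2/3: [157, 1630/21, 1185/7]
L4 α=1/4: [243/2, 1347/14, 4703/28]
L5 α=0: [243/2, 1347/14, 4703/28]
→ [122, 96, 168]

query (0,2) [L1,L2,L3,L4,L5] — begin 0,0,0
after L1 α=3/4: [33, 165/2, 645/4]
after L2 α=0: [33, 165/2, 645/4]
after L3 α=0: [33, 165/2, 645/4]
after L4 α=4/7: [771/7, 1111/14, 5087/28]
after L5 α=1/4: [2789/28, 5615/56, 19825/112]
→ [100, 100, 177]


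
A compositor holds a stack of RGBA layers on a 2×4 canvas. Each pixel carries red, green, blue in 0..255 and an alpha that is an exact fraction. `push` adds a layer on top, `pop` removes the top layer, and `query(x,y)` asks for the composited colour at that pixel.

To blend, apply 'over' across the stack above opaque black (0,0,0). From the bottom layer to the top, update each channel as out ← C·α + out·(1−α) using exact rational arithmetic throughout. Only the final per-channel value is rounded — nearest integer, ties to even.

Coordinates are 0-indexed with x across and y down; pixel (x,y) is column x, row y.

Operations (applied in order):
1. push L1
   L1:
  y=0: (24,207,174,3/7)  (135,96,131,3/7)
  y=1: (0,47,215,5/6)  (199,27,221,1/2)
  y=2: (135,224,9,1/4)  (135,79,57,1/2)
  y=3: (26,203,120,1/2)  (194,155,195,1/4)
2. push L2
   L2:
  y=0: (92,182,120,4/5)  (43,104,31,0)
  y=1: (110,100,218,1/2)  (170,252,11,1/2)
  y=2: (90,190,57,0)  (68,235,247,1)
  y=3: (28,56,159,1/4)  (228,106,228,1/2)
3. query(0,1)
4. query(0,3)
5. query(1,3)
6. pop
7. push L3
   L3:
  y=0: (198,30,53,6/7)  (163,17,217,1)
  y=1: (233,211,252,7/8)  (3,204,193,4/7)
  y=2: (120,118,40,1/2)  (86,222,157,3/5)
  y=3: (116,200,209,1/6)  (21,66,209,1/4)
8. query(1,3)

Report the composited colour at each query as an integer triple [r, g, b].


query (0,1) [L1,L2] — begin 0,0,0
+L1 (α=5/6) → [0, 235/6, 1075/6]
+L2 (α=1/2) → [55, 835/12, 2383/12]
→ [55, 70, 199]

(0,3) stack=L1,L2; from [0,0,0]:
+L1 (α=1/2) → [13, 203/2, 60]
+L2 (α=1/4) → [67/4, 721/8, 339/4]
= [17, 90, 85]

(1,3) stack=L1,L2; from [0,0,0]:
+L1 (α=1/4) → [97/2, 155/4, 195/4]
+L2 (α=1/2) → [553/4, 579/8, 1107/8]
= [138, 72, 138]

(1,3) stack=L1,L3; from [0,0,0]:
after L1 α=1/4: [97/2, 155/4, 195/4]
after L3 α=1/4: [333/8, 729/16, 1421/16]
rounded: [42, 46, 89]


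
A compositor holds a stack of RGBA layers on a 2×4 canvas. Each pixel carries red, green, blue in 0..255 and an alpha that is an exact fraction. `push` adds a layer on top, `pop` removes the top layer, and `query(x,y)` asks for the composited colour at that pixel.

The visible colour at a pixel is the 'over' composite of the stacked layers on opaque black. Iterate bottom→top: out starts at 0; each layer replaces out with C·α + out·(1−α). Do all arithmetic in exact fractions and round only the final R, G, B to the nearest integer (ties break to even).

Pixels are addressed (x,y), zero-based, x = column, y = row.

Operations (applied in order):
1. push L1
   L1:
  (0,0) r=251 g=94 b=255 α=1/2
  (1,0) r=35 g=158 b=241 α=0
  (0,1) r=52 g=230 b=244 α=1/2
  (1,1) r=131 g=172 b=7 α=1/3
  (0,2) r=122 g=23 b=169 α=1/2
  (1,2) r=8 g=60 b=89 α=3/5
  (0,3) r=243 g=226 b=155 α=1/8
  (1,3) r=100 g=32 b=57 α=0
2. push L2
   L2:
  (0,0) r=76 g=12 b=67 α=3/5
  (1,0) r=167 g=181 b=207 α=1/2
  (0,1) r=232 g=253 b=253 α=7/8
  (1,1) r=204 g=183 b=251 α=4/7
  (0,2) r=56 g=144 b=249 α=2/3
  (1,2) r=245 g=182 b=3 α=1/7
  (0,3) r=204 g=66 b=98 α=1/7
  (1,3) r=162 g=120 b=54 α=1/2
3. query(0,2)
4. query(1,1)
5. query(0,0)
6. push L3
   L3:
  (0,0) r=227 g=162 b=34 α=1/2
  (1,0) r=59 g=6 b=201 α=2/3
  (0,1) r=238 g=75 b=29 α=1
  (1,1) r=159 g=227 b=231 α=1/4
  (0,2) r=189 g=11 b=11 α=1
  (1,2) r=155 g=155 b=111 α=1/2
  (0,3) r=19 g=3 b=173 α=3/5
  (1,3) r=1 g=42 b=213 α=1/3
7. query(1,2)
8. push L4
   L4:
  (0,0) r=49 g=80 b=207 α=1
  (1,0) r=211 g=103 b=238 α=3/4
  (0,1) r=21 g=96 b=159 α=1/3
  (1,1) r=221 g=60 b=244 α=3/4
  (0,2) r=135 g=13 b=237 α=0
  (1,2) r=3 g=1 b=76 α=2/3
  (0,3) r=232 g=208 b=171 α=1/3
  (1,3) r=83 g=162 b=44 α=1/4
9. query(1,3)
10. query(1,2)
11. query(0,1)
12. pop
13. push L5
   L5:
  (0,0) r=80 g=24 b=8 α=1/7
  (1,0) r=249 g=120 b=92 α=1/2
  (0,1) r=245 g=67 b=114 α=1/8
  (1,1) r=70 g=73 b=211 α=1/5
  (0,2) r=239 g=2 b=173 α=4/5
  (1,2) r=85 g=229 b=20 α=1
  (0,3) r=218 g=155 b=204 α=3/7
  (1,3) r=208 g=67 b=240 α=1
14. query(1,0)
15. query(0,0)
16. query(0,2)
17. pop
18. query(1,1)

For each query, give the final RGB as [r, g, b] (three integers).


at x=0,y=2 over L1,L2:
+L1 (α=1/2) → [61, 23/2, 169/2]
+L2 (α=2/3) → [173/3, 599/6, 1165/6]
= [58, 100, 194]

at x=1,y=1 over L1,L2:
L1 α=1/3: [131/3, 172/3, 7/3]
L2 α=4/7: [947/7, 904/7, 1011/7]
→ [135, 129, 144]

(0,0) stack=L1,L2; from [0,0,0]:
+L1 (α=1/2) → [251/2, 47, 255/2]
+L2 (α=3/5) → [479/5, 26, 456/5]
= [96, 26, 91]

(1,2) stack=L1,L2,L3; from [0,0,0]:
after L1 α=3/5: [24/5, 36, 267/5]
after L2 α=1/7: [1369/35, 398/7, 231/5]
after L3 α=1/2: [3397/35, 1483/14, 393/5]
rounded: [97, 106, 79]

(1,3) stack=L1,L2,L3,L4; from [0,0,0]:
+L1 (α=0) → [0, 0, 0]
+L2 (α=1/2) → [81, 60, 27]
+L3 (α=1/3) → [163/3, 54, 89]
+L4 (α=1/4) → [123/2, 81, 311/4]
rounded: [62, 81, 78]

at x=1,y=2 over L1,L2,L3,L4:
L1 α=3/5: [24/5, 36, 267/5]
L2 α=1/7: [1369/35, 398/7, 231/5]
L3 α=1/2: [3397/35, 1483/14, 393/5]
L4 α=2/3: [3607/105, 1511/42, 1153/15]
rounded: [34, 36, 77]

(0,1) stack=L1,L2,L3,L4; from [0,0,0]:
L1 α=1/2: [26, 115, 122]
L2 α=7/8: [825/4, 943/4, 1893/8]
L3 α=1: [238, 75, 29]
L4 α=1/3: [497/3, 82, 217/3]
→ [166, 82, 72]

query (1,0) [L1,L2,L3,L5] — begin 0,0,0
L1 α=0: [0, 0, 0]
L2 α=1/2: [167/2, 181/2, 207/2]
L3 α=2/3: [403/6, 205/6, 337/2]
L5 α=1/2: [1897/12, 925/12, 521/4]
= [158, 77, 130]

query (0,0) [L1,L2,L3,L5] — begin 0,0,0
after L1 α=1/2: [251/2, 47, 255/2]
after L2 α=3/5: [479/5, 26, 456/5]
after L3 α=1/2: [807/5, 94, 313/5]
after L5 α=1/7: [5242/35, 84, 274/5]
→ [150, 84, 55]

(0,2) stack=L1,L2,L3,L5; from [0,0,0]:
L1 α=1/2: [61, 23/2, 169/2]
L2 α=2/3: [173/3, 599/6, 1165/6]
L3 α=1: [189, 11, 11]
L5 α=4/5: [229, 19/5, 703/5]
= [229, 4, 141]

at x=1,y=1 over L1,L2,L3:
L1 α=1/3: [131/3, 172/3, 7/3]
L2 α=4/7: [947/7, 904/7, 1011/7]
L3 α=1/4: [1977/14, 4301/28, 2325/14]
→ [141, 154, 166]


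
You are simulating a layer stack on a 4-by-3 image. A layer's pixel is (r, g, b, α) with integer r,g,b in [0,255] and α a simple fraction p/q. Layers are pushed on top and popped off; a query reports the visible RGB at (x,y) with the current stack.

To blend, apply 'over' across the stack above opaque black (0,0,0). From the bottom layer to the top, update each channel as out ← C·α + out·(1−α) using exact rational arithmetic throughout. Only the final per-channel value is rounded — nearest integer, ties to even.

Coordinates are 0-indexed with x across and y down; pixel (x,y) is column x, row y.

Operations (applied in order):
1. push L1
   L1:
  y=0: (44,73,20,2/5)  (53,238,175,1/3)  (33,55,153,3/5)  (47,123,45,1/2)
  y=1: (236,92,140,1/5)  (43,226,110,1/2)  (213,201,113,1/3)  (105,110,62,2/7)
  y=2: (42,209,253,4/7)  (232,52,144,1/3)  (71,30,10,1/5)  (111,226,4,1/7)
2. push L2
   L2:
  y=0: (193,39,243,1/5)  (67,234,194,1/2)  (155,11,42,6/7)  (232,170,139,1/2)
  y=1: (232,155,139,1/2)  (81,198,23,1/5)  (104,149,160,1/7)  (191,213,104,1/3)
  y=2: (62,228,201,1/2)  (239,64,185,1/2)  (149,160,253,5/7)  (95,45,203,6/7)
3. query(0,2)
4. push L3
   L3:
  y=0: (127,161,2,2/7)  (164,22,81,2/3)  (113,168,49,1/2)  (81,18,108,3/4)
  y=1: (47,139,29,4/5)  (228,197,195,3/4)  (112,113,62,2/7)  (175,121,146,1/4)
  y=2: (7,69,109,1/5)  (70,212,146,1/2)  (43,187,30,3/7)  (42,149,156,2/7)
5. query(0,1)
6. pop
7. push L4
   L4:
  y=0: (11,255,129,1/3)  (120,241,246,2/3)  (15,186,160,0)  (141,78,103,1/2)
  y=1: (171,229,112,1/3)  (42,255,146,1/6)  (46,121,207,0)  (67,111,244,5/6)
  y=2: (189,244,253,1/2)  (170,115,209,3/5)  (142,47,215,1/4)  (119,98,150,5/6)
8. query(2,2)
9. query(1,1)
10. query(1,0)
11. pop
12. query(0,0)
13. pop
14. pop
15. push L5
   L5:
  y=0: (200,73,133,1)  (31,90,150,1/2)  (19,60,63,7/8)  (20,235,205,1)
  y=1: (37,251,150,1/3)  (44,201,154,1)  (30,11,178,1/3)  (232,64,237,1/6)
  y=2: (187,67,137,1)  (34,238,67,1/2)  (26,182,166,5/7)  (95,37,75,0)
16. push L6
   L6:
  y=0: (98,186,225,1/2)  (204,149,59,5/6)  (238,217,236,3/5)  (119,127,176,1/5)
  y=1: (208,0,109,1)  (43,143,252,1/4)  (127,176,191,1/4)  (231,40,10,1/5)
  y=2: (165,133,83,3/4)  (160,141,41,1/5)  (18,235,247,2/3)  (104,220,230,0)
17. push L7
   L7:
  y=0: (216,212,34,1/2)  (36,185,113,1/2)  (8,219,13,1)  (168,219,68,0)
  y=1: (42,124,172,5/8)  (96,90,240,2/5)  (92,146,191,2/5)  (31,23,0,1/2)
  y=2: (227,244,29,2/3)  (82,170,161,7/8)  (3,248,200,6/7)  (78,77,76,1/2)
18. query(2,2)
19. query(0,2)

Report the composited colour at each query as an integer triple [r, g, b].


at x=0,y=2 over L1,L2:
after L1 α=4/7: [24, 836/7, 1012/7]
after L2 α=1/2: [43, 1216/7, 2419/14]
= [43, 174, 173]

query (0,1) [L1,L2,L3] — begin 0,0,0
after L1 α=1/5: [236/5, 92/5, 28]
after L2 α=1/2: [698/5, 867/10, 167/2]
after L3 α=4/5: [1638/25, 6427/50, 399/10]
= [66, 129, 40]

(2,2) stack=L1,L2,L4; from [0,0,0]:
L1 α=1/5: [71/5, 6, 2]
L2 α=5/7: [3867/35, 116, 1269/7]
L4 α=1/4: [16571/140, 395/4, 1328/7]
= [118, 99, 190]

at x=1,y=1 over L1,L2,L4:
+L1 (α=1/2) → [43/2, 113, 55]
+L2 (α=1/5) → [167/5, 130, 243/5]
+L4 (α=1/6) → [209/6, 905/6, 389/6]
= [35, 151, 65]

(1,0) stack=L1,L2,L4; from [0,0,0]:
L1 α=1/3: [53/3, 238/3, 175/3]
L2 α=1/2: [127/3, 470/3, 757/6]
L4 α=2/3: [847/9, 1916/9, 3709/18]
= [94, 213, 206]

at x=0,y=0 over L1,L2:
+L1 (α=2/5) → [88/5, 146/5, 8]
+L2 (α=1/5) → [1317/25, 779/25, 55]
→ [53, 31, 55]

(2,2) stack=L5,L6,L7; from [0,0,0]:
L5 α=5/7: [130/7, 130, 830/7]
L6 α=2/3: [382/21, 200, 4288/21]
L7 α=6/7: [760/147, 1688/7, 29488/147]
= [5, 241, 201]

at x=0,y=2 over L5,L6,L7:
+L5 (α=1) → [187, 67, 137]
+L6 (α=3/4) → [341/2, 233/2, 193/2]
+L7 (α=2/3) → [1249/6, 403/2, 103/2]
rounded: [208, 202, 52]


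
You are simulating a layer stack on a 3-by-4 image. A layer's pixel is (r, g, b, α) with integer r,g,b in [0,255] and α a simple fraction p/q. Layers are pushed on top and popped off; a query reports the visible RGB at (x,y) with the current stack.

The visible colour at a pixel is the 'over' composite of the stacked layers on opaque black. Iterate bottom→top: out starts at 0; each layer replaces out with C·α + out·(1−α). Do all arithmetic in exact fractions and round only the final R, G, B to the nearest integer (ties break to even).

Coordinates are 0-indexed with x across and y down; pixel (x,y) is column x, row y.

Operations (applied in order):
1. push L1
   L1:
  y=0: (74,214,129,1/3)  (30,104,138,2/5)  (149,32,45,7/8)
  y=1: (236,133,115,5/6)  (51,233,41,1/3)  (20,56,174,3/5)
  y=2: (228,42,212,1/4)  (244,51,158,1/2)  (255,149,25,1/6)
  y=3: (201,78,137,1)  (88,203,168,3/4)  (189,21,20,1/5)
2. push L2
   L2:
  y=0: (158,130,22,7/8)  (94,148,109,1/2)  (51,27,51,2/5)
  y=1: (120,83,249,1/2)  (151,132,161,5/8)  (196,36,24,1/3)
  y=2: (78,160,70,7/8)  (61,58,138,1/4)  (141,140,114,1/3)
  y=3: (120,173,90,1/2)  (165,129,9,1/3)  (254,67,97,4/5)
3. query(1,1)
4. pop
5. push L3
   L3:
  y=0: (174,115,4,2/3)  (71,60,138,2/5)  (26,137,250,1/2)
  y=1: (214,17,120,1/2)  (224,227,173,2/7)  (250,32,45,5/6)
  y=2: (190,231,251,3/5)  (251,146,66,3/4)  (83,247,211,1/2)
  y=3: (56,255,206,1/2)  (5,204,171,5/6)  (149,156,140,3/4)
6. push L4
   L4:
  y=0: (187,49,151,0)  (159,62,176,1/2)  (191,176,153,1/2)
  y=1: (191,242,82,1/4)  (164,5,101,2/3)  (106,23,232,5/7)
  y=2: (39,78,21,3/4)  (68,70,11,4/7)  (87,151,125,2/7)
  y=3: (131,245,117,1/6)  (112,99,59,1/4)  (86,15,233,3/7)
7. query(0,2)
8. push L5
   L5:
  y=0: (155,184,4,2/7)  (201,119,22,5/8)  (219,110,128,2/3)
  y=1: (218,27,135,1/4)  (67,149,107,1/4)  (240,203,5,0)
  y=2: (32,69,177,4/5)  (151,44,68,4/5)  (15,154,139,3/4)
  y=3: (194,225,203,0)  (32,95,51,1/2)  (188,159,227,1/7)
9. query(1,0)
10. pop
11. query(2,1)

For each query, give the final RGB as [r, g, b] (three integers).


at x=1,y=1 over L1,L2:
L1 α=1/3: [17, 233/3, 41/3]
L2 α=5/8: [403/4, 893/8, 423/4]
= [101, 112, 106]

query (0,2) [L1,L3,L4] — begin 0,0,0
L1 α=1/4: [57, 21/2, 53]
L3 α=3/5: [684/5, 714/5, 859/5]
L4 α=3/4: [1269/20, 471/5, 587/10]
= [63, 94, 59]

(1,0) stack=L1,L3,L4,L5; from [0,0,0]:
+L1 (α=2/5) → [12, 208/5, 276/5]
+L3 (α=2/5) → [178/5, 1224/25, 2208/25]
+L4 (α=1/2) → [973/10, 1387/25, 3304/25]
+L5 (α=5/8) → [12969/80, 4759/50, 6331/100]
rounded: [162, 95, 63]

at x=2,y=1 over L1,L3,L4:
L1 α=3/5: [12, 168/5, 522/5]
L3 α=5/6: [631/3, 484/15, 549/10]
L4 α=5/7: [2852/21, 2693/105, 907/5]
rounded: [136, 26, 181]


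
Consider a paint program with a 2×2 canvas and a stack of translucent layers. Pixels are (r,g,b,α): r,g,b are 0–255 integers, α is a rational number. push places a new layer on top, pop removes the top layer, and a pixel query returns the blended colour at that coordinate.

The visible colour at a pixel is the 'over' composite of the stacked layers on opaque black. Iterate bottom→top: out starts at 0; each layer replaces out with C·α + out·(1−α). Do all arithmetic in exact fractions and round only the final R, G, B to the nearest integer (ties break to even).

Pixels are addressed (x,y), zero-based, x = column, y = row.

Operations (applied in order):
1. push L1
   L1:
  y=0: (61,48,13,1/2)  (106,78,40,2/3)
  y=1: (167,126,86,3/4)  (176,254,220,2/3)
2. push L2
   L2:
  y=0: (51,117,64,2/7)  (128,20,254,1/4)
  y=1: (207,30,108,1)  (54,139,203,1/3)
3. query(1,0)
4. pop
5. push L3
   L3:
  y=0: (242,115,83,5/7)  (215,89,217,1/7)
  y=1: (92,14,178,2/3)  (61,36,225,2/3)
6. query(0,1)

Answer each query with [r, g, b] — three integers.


query (1,0) [L1,L2] — begin 0,0,0
L1 α=2/3: [212/3, 52, 80/3]
L2 α=1/4: [85, 44, 167/2]
= [85, 44, 84]

query (0,1) [L1,L3] — begin 0,0,0
L1 α=3/4: [501/4, 189/2, 129/2]
L3 α=2/3: [1237/12, 245/6, 841/6]
rounded: [103, 41, 140]


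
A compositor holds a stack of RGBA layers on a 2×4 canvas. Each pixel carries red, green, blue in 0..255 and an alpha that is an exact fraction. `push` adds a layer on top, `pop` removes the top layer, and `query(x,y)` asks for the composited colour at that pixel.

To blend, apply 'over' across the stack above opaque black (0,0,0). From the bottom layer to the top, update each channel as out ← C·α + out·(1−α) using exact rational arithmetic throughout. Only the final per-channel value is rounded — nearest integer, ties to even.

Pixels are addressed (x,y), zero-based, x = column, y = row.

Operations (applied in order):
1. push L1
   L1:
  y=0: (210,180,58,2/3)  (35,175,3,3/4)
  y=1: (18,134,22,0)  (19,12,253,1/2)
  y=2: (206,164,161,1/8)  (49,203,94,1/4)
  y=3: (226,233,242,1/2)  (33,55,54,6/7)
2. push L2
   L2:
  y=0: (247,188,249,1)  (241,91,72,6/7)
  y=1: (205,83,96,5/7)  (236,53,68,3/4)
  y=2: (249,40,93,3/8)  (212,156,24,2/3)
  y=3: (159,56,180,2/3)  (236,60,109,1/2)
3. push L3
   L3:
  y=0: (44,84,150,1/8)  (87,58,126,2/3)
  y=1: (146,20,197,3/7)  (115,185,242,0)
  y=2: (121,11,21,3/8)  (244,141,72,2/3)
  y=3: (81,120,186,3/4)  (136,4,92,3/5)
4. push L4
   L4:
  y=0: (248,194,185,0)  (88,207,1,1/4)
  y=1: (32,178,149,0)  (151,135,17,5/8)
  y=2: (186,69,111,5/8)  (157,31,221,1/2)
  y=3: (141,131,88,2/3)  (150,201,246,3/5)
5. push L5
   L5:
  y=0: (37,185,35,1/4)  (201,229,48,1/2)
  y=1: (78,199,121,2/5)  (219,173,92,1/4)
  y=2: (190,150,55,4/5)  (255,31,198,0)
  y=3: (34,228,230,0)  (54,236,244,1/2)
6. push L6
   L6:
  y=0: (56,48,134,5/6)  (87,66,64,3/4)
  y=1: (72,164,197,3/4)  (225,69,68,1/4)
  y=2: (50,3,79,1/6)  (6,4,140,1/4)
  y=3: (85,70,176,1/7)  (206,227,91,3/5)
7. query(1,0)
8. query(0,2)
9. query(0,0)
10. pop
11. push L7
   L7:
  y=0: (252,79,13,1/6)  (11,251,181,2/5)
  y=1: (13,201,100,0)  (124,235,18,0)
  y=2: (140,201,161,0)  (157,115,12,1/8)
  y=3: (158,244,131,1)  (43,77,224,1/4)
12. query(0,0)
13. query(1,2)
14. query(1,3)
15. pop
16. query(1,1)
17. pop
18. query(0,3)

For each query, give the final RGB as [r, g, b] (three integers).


query (1,0) [L1,L2,L3,L4,L5,L6] — begin 0,0,0
+L1 (α=3/4) → [105/4, 525/4, 9/4]
+L2 (α=6/7) → [5889/28, 387/4, 1737/28]
+L3 (α=2/3) → [3587/28, 851/12, 2931/28]
+L4 (α=1/4) → [13225/112, 1679/16, 8821/112]
+L5 (α=1/2) → [35737/224, 5343/32, 14197/224]
+L6 (α=3/4) → [94201/896, 11679/128, 57205/896]
→ [105, 91, 64]

(0,2) stack=L1,L2,L3,L4,L5,L6; from [0,0,0]:
after L1 α=1/8: [103/4, 41/2, 161/8]
after L2 α=3/8: [3503/32, 445/16, 3037/64]
after L3 α=3/8: [29131/256, 2753/128, 19217/512]
after L4 α=5/8: [325473/2048, 52419/1024, 341811/4096]
after L5 α=4/5: [1881953/10240, 666819/5120, 1242931/20480]
after L6 α=1/6: [661451/4096, 223297/2048, 1566515/24576]
→ [161, 109, 64]

at x=0,y=0 over L1,L2,L3,L4,L5,L6:
after L1 α=2/3: [140, 120, 116/3]
after L2 α=1: [247, 188, 249]
after L3 α=1/8: [1773/8, 175, 1893/8]
after L4 α=0: [1773/8, 175, 1893/8]
after L5 α=1/4: [5615/32, 355/2, 5959/32]
after L6 α=5/6: [14575/192, 835/12, 9133/64]
rounded: [76, 70, 143]

(0,0) stack=L1,L2,L3,L4,L5,L7; from [0,0,0]:
L1 α=2/3: [140, 120, 116/3]
L2 α=1: [247, 188, 249]
L3 α=1/8: [1773/8, 175, 1893/8]
L4 α=0: [1773/8, 175, 1893/8]
L5 α=1/4: [5615/32, 355/2, 5959/32]
L7 α=1/6: [36139/192, 1933/12, 30211/192]
= [188, 161, 157]

(1,2) stack=L1,L2,L3,L4,L5,L7; from [0,0,0]:
after L1 α=1/4: [49/4, 203/4, 47/2]
after L2 α=2/3: [1745/12, 1451/12, 143/6]
after L3 α=2/3: [7601/36, 4835/36, 1007/18]
after L4 α=1/2: [13253/72, 5951/72, 4985/36]
after L5 α=0: [13253/72, 5951/72, 4985/36]
after L7 α=1/8: [104075/576, 49937/576, 35327/288]
rounded: [181, 87, 123]

(1,3) stack=L1,L2,L3,L4,L5,L7; from [0,0,0]:
L1 α=6/7: [198/7, 330/7, 324/7]
L2 α=1/2: [925/7, 375/7, 1087/14]
L3 α=3/5: [4706/35, 834/35, 3019/35]
L4 α=3/5: [25162/175, 22773/175, 31868/175]
L5 α=1/2: [17306/175, 64073/350, 37284/175]
L7 α=1/4: [59443/700, 219169/1400, 37763/175]
= [85, 157, 216]

at x=1,y=1 over L1,L2,L3,L4,L5:
L1 α=1/2: [19/2, 6, 253/2]
L2 α=3/4: [1435/8, 165/4, 661/8]
L3 α=0: [1435/8, 165/4, 661/8]
L4 α=5/8: [10345/64, 3195/32, 2663/64]
L5 α=1/4: [45051/256, 15121/128, 13877/256]
= [176, 118, 54]

query (0,3) [L1,L2,L3,L4] — begin 0,0,0
L1 α=1/2: [113, 233/2, 121]
L2 α=2/3: [431/3, 457/6, 481/3]
L3 α=3/4: [290/3, 2617/24, 2155/12]
L4 α=2/3: [1136/9, 8905/72, 4267/36]
= [126, 124, 119]
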